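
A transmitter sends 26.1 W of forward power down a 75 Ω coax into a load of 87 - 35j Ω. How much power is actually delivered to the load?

|Γ| = |(12 − j35)/(162 − j35)| = 0.223
|Γ|² = 0.0498
P_refl = |Γ|²·P_inc = 1.3 W, P_del = (1 − |Γ|²)·P_inc = 24.8 W

P_delivered ≈ 24.8 W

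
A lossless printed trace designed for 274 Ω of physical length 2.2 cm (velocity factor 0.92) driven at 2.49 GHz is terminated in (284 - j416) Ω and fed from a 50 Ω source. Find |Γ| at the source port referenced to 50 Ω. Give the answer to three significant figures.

λ = v/f = 0.92·c / 2.49 GHz = 0.111 m
βl = 2π·l/λ = 2π × 0.198 = 71.5°
tan(βl) = 2.98
Z_in = Z_0·(Z_L + jZ_0·tanβl)/(Z_0 + jZ_L·tanβl) = 70 + j33.3 Ω
Γ_s = (Z_in − Z_s)/(Z_in + Z_s) = (20 + j33.3)/(120 + j33.3), |Γ_s| = 0.312

|Γ| ≈ 0.312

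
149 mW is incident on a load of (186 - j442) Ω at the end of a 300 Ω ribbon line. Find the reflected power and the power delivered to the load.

P_reflected ≈ 71.9 mW; P_delivered ≈ 77.1 mW

|Γ| = |(-114 − j442)/(486 − j442)| = 0.695
|Γ|² = 0.483
P_refl = |Γ|²·P_inc = 71.9 mW, P_del = (1 − |Γ|²)·P_inc = 77.1 mW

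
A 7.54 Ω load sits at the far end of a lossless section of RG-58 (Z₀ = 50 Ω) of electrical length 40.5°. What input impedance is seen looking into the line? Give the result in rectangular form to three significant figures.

Z_in ≈ 12.8 + j41.1 Ω

tan(βl) = tan(40.5°) = 0.854
Z_in = Z_0·(Z_L + jZ_0·tanβl)/(Z_0 + jZ_L·tanβl)
     = 50·(7.54 + j42.7)/(50 + j6.44)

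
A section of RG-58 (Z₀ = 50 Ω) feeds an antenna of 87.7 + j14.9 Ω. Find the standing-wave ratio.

Γ = (Z_L − Z_0)/(Z_L + Z_0) = (37.7 + j14.9)/(137.7 + j14.9)
|Γ| = 40.5/139 = 0.293
VSWR = (1 + |Γ|)/(1 − |Γ|) = 1.29/0.707

VSWR ≈ 1.83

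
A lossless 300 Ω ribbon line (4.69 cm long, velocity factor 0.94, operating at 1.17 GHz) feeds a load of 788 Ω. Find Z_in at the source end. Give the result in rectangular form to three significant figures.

λ = v/f = 0.94·c / 1.17 GHz = 0.241 m
βl = 2π·l/λ = 2π × 0.195 = 70.1°
tan(βl) = tan(70.1°) = 2.76
Z_in = Z_0·(Z_L + jZ_0·tanβl)/(Z_0 + jZ_L·tanβl)
     = 300·(788 + j827)/(300 + j2170)

Z_in ≈ 127 − j91.4 Ω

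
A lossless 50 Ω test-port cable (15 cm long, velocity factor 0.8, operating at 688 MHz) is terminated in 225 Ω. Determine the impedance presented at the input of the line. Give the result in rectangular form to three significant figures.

Z_in ≈ 50.1 + j82.6 Ω

λ = v/f = 0.8·c / 688 MHz = 0.349 m
βl = 2π·l/λ = 2π × 0.43 = 155°
tan(βl) = tan(155°) = -0.471
Z_in = Z_0·(Z_L + jZ_0·tanβl)/(Z_0 + jZ_L·tanβl)
     = 50·(225 − j23.5)/(50 − j106)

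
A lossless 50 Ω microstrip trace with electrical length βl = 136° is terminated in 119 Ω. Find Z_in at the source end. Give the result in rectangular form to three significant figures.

tan(βl) = tan(136°) = -0.966
Z_in = Z_0·(Z_L + jZ_0·tanβl)/(Z_0 + jZ_L·tanβl)
     = 50·(119 − j48.3)/(50 − j115)

Z_in ≈ 36.6 + j35.8 Ω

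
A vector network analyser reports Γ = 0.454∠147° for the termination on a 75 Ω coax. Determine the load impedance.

Z_L = Z_0·(1 + Γ)/(1 − Γ) = 75·(0.619 + j0.247)/(1.38 − j0.247)

Z_L ≈ 30.3 + j18.9 Ω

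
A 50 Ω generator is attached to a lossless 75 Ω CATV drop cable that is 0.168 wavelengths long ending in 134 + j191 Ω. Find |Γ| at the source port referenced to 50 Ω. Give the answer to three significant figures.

βl = 2π × 0.168 = 60.5°
tan(βl) = 1.77
Z_in = Z_0·(Z_L + jZ_0·tanβl)/(Z_0 + jZ_L·tanβl) = 24.9 − j70 Ω
Γ_s = (Z_in − Z_s)/(Z_in + Z_s) = (-25.1 − j70)/(74.9 − j70), |Γ_s| = 0.726

|Γ| ≈ 0.726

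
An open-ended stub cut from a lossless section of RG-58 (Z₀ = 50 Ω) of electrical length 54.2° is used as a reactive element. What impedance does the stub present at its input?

tan(βl) = 1.39
For an open-ended stub, Z_in = −jZ_0·cot(βl) = −jZ_0/tan(βl)

Z_in ≈ −j36.1 Ω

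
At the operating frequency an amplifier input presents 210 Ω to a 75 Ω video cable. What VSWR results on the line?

For a purely resistive load, VSWR = R_L/Z_0 or Z_0/R_L (whichever > 1) = 210/75

VSWR ≈ 2.8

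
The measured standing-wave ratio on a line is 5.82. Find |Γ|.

|Γ| ≈ 0.707

|Γ| = (S − 1)/(S + 1) = (5.82 − 1)/(5.82 + 1) = 4.82/6.82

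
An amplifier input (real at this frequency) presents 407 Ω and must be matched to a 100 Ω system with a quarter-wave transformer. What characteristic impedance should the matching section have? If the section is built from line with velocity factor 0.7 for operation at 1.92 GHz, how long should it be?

Z_qwt ≈ 202 Ω; length ≈ 2.73 cm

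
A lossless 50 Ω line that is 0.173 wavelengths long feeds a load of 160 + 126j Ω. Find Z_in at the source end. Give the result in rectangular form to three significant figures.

Z_in ≈ 14.4 − j35.2 Ω

βl = 2π × 0.173 = 62.3°
tan(βl) = tan(62.3°) = 1.9
Z_in = Z_0·(Z_L + jZ_0·tanβl)/(Z_0 + jZ_L·tanβl)
     = 50·(160 + j221)/(-190 + j304)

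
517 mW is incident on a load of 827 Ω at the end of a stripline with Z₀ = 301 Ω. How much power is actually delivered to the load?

Γ = (827 − 301)/(827 + 301) = 0.466
|Γ|² = 0.217
P_refl = |Γ|²·P_inc = 112 mW, P_del = (1 − |Γ|²)·P_inc = 405 mW

P_delivered ≈ 405 mW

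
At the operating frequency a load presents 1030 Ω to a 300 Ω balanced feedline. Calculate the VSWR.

For a purely resistive load, VSWR = R_L/Z_0 or Z_0/R_L (whichever > 1) = 1030/300

VSWR ≈ 3.43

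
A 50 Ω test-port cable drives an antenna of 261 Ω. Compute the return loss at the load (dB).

RL ≈ 3.37 dB

Γ = (261 − 50)/(261 + 50) = 0.678
RL = −20·log₁₀|Γ| = −20·log₁₀(0.678)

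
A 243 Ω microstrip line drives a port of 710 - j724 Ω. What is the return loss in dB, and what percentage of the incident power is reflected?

RL ≈ 2.86 dB; 51.8% of incident power reflected

Γ = (467 − j724)/(953 − j724), |Γ| = 0.72
RL = −20·log₁₀(0.72) = 2.86 dB
P_refl/P_inc = |Γ|² = 0.518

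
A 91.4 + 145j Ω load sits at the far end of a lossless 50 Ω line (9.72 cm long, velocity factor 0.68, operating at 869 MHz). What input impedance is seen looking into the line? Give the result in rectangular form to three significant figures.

Z_in ≈ 14.3 + j47.7 Ω

λ = v/f = 0.68·c / 869 MHz = 0.235 m
βl = 2π·l/λ = 2π × 0.414 = 149°
tan(βl) = tan(149°) = -0.599
Z_in = Z_0·(Z_L + jZ_0·tanβl)/(Z_0 + jZ_L·tanβl)
     = 50·(91.4 + j115)/(137 − j54.8)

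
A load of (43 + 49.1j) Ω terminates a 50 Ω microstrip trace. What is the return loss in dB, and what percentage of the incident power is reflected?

RL ≈ 6.53 dB; 22.2% of incident power reflected

Γ = (-7 + j49.1)/(93 + j49.1), |Γ| = 0.472
RL = −20·log₁₀(0.472) = 6.53 dB
P_refl/P_inc = |Γ|² = 0.222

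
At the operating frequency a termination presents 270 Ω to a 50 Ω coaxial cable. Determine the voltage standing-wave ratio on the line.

For a purely resistive load, VSWR = R_L/Z_0 or Z_0/R_L (whichever > 1) = 270/50

VSWR ≈ 5.4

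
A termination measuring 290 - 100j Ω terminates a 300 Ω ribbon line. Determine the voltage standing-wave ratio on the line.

Γ = (Z_L − Z_0)/(Z_L + Z_0) = (-10 − j100)/(590 − j100)
|Γ| = 100/598 = 0.168
VSWR = (1 + |Γ|)/(1 − |Γ|) = 1.17/0.832

VSWR ≈ 1.4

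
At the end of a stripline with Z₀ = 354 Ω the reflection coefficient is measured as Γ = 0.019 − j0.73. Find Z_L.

Z_L = Z_0·(1 + Γ)/(1 − Γ) = 354·(1.02 − j0.73)/(0.981 + j0.73)

Z_L ≈ 110 − j346 Ω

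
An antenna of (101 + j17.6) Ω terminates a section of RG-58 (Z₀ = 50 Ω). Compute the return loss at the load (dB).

Γ = (51 + j17.6)/(151 + j17.6), |Γ| = 0.355
RL = −20·log₁₀|Γ| = −20·log₁₀(0.355)

RL ≈ 9 dB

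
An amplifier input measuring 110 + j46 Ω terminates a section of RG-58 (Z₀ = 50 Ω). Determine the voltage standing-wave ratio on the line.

VSWR ≈ 2.66

Γ = (Z_L − Z_0)/(Z_L + Z_0) = (60 + j46)/(160 + j46)
|Γ| = 75.6/166 = 0.454
VSWR = (1 + |Γ|)/(1 − |Γ|) = 1.45/0.546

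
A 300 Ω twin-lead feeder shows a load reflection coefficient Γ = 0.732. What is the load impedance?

Z_L = Z_0·(1 + Γ)/(1 − Γ) = 300·(1.73)/(0.268)

Z_L ≈ 1940 Ω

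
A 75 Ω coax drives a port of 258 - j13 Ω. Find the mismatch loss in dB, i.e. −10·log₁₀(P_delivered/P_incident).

Γ = (183 − j13)/(333 − j13), |Γ| = 0.551
|Γ|² = 0.303, so P_del/P_inc = 1 − |Γ|² = 0.697
ML = −10·log₁₀(1 − |Γ|²)

mismatch loss ≈ 1.57 dB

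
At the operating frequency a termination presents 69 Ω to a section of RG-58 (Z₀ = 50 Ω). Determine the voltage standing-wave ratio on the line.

VSWR ≈ 1.38

Γ = (69 − 50)/(69 + 50) = 0.16
VSWR = (1 + 0.16)/(1 − 0.16)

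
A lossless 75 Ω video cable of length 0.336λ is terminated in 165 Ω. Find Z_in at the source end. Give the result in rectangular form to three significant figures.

Z_in ≈ 43.2 + j33.2 Ω

βl = 2π × 0.336 = 121°
tan(βl) = tan(121°) = -1.67
Z_in = Z_0·(Z_L + jZ_0·tanβl)/(Z_0 + jZ_L·tanβl)
     = 75·(165 − j125)/(75 − j275)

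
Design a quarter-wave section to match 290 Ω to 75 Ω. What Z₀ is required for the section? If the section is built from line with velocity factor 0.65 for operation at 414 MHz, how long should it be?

Z_qwt = √(Z_0·R_L) = √(75 × 290) = √21750
λ = 0.65·c/f = 0.471 m, so l = λ/4 = 0.118 m

Z_qwt ≈ 147 Ω; length ≈ 11.8 cm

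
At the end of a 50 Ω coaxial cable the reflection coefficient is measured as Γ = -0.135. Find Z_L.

Z_L ≈ 38.1 Ω

Z_L = Z_0·(1 + Γ)/(1 − Γ) = 50·(0.865)/(1.14)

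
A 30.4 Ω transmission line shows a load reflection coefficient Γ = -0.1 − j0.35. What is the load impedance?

Z_L = Z_0·(1 + Γ)/(1 − Γ) = 30.4·(0.9 − j0.35)/(1.1 + j0.35)

Z_L ≈ 19.8 − j16 Ω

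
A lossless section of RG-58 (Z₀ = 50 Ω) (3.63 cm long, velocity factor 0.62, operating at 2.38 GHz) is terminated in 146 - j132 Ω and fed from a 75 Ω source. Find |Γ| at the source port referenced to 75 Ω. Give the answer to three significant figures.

|Γ| ≈ 0.57

λ = v/f = 0.62·c / 2.38 GHz = 0.0782 m
βl = 2π·l/λ = 2π × 0.464 = 167°
tan(βl) = -0.227
Z_in = Z_0·(Z_L + jZ_0·tanβl)/(Z_0 + jZ_L·tanβl) = 256 + j65.5 Ω
Γ_s = (Z_in − Z_s)/(Z_in + Z_s) = (181 + j65.5)/(331 + j65.5), |Γ_s| = 0.57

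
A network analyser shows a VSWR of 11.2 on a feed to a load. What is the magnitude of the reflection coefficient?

|Γ| = (S − 1)/(S + 1) = (11.2 − 1)/(11.2 + 1) = 10.2/12.2

|Γ| ≈ 0.836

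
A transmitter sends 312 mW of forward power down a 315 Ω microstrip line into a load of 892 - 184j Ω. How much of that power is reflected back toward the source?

|Γ| = |(577 − j184)/(1207 − j184)| = 0.496
|Γ|² = 0.246
P_refl = |Γ|²·P_inc = 76.8 mW, P_del = (1 − |Γ|²)·P_inc = 235 mW

P_reflected ≈ 76.8 mW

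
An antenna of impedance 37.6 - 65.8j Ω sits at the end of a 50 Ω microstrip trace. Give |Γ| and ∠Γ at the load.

Γ ≈ 0.611 ∠ -63.8°

Γ = (Z_L − Z_0)/(Z_L + Z_0) = (-12.4 − j65.8)/(87.6 − j65.8)
|Γ| = 67/110 = 0.611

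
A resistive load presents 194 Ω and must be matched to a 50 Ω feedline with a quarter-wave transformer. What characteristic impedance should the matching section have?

Z_qwt ≈ 98.5 Ω

Z_qwt = √(Z_0·R_L) = √(50 × 194) = √9700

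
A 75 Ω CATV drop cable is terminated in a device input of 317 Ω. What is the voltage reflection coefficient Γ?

Γ = (Z_L − Z_0)/(Z_L + Z_0) = (317 − 75)/(317 + 75) = 242/392

Γ = 0.617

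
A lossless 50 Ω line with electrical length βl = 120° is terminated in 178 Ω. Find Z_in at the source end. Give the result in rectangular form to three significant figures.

Z_in ≈ 18.2 + j25.9 Ω

tan(βl) = tan(120°) = -1.73
Z_in = Z_0·(Z_L + jZ_0·tanβl)/(Z_0 + jZ_L·tanβl)
     = 50·(178 − j86.6)/(50 − j308)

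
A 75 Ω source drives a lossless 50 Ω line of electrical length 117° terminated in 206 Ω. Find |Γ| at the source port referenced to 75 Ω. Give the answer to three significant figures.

tan(βl) = -1.96
Z_in = Z_0·(Z_L + jZ_0·tanβl)/(Z_0 + jZ_L·tanβl) = 15.1 + j23.6 Ω
Γ_s = (Z_in − Z_s)/(Z_in + Z_s) = (-59.9 + j23.6)/(90.1 + j23.6), |Γ_s| = 0.692

|Γ| ≈ 0.692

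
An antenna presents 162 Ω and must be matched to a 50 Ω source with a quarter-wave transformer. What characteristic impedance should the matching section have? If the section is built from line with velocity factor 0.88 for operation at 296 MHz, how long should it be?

Z_qwt ≈ 90 Ω; length ≈ 22.3 cm

Z_qwt = √(Z_0·R_L) = √(50 × 162) = √8100
λ = 0.88·c/f = 0.892 m, so l = λ/4 = 0.223 m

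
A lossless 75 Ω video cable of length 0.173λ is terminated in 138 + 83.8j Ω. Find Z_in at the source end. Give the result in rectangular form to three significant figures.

Z_in ≈ 47.1 − j54.6 Ω

βl = 2π × 0.173 = 62.3°
tan(βl) = tan(62.3°) = 1.9
Z_in = Z_0·(Z_L + jZ_0·tanβl)/(Z_0 + jZ_L·tanβl)
     = 75·(138 + j227)/(-84.5 + j263)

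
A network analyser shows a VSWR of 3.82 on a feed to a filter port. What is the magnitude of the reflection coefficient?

|Γ| = (S − 1)/(S + 1) = (3.82 − 1)/(3.82 + 1) = 2.82/4.82

|Γ| ≈ 0.585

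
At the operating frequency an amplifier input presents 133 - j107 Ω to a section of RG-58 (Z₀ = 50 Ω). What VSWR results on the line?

Γ = (Z_L − Z_0)/(Z_L + Z_0) = (83 − j107)/(183 − j107)
|Γ| = 135/212 = 0.639
VSWR = (1 + |Γ|)/(1 − |Γ|) = 1.64/0.361

VSWR ≈ 4.54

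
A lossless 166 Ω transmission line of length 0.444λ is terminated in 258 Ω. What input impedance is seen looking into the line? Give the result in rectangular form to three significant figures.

βl = 2π × 0.444 = 160°
tan(βl) = tan(160°) = -0.367
Z_in = Z_0·(Z_L + jZ_0·tanβl)/(Z_0 + jZ_L·tanβl)
     = 166·(258 − j60.9)/(166 − j94.7)

Z_in ≈ 221 + j65.1 Ω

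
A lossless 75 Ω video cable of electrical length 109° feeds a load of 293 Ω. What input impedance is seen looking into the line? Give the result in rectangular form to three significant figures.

Z_in ≈ 21.3 + j23.9 Ω

tan(βl) = tan(109°) = -2.9
Z_in = Z_0·(Z_L + jZ_0·tanβl)/(Z_0 + jZ_L·tanβl)
     = 75·(293 − j218)/(75 − j851)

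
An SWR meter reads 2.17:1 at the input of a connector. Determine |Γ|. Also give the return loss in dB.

|Γ| ≈ 0.369; return loss ≈ 8.66 dB

|Γ| = (S − 1)/(S + 1) = (2.17 − 1)/(2.17 + 1) = 1.17/3.17
RL = −20·log₁₀|Γ| = −20·log₁₀(0.369)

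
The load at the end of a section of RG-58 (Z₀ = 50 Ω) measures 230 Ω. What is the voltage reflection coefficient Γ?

Γ = (Z_L − Z_0)/(Z_L + Z_0) = (230 − 50)/(230 + 50) = 180/280

Γ = 0.643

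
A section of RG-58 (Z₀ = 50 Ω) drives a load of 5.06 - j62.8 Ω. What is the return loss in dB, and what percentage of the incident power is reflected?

RL ≈ 0.681 dB; 85.5% of incident power reflected

Γ = (-44.94 − j62.8)/(55.06 − j62.8), |Γ| = 0.925
RL = −20·log₁₀(0.925) = 0.681 dB
P_refl/P_inc = |Γ|² = 0.855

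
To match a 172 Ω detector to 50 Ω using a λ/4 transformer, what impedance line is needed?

Z_qwt ≈ 92.7 Ω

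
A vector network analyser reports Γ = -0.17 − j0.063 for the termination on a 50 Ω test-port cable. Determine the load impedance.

Z_L = Z_0·(1 + Γ)/(1 − Γ) = 50·(0.83 − j0.063)/(1.17 + j0.063)

Z_L ≈ 35.2 − j4.59 Ω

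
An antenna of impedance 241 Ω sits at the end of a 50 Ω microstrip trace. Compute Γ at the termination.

Γ = 0.656

Γ = (Z_L − Z_0)/(Z_L + Z_0) = (241 − 50)/(241 + 50) = 191/291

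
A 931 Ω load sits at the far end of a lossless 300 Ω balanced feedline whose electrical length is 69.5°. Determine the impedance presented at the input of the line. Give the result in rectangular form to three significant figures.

Z_in ≈ 109 − j99.1 Ω

tan(βl) = tan(69.5°) = 2.67
Z_in = Z_0·(Z_L + jZ_0·tanβl)/(Z_0 + jZ_L·tanβl)
     = 300·(931 + j802)/(300 + j2490)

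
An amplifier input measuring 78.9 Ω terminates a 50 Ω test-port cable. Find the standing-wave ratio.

VSWR ≈ 1.58

For a purely resistive load, VSWR = R_L/Z_0 or Z_0/R_L (whichever > 1) = 78.9/50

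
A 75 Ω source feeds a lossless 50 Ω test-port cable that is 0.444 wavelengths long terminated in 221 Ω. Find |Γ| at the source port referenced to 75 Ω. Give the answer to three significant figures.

|Γ| ≈ 0.546

βl = 2π × 0.444 = 160°
tan(βl) = -0.367
Z_in = Z_0·(Z_L + jZ_0·tanβl)/(Z_0 + jZ_L·tanβl) = 69 + j93.7 Ω
Γ_s = (Z_in − Z_s)/(Z_in + Z_s) = (-5.97 + j93.7)/(144 + j93.7), |Γ_s| = 0.546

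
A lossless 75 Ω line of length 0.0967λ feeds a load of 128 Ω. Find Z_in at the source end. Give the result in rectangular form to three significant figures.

βl = 2π × 0.0967 = 34.8°
tan(βl) = tan(34.8°) = 0.695
Z_in = Z_0·(Z_L + jZ_0·tanβl)/(Z_0 + jZ_L·tanβl)
     = 75·(128 + j52.1)/(75 + j89)

Z_in ≈ 78.8 − j41.4 Ω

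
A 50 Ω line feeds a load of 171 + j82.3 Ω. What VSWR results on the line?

VSWR ≈ 4.27

Γ = (Z_L − Z_0)/(Z_L + Z_0) = (121 + j82.3)/(221 + j82.3)
|Γ| = 146/236 = 0.621
VSWR = (1 + |Γ|)/(1 − |Γ|) = 1.62/0.379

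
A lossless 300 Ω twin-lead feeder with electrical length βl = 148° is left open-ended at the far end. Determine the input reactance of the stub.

X_in ≈ 480 Ω (inductive)

tan(βl) = -0.625
For an open-ended stub, Z_in = −jZ_0·cot(βl) = −jZ_0/tan(βl)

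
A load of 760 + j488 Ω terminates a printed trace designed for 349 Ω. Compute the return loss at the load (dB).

RL ≈ 5.57 dB

Γ = (411 + j488)/(1109 + j488), |Γ| = 0.527
RL = −20·log₁₀|Γ| = −20·log₁₀(0.527)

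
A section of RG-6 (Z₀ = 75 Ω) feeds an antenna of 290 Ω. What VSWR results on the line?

For a purely resistive load, VSWR = R_L/Z_0 or Z_0/R_L (whichever > 1) = 290/75

VSWR ≈ 3.87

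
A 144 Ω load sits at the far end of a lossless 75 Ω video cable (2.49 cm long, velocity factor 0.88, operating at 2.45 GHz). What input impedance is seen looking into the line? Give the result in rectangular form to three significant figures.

Z_in ≈ 39.5 − j6.5 Ω

λ = v/f = 0.88·c / 2.45 GHz = 0.108 m
βl = 2π·l/λ = 2π × 0.231 = 83.2°
tan(βl) = tan(83.2°) = 8.37
Z_in = Z_0·(Z_L + jZ_0·tanβl)/(Z_0 + jZ_L·tanβl)
     = 75·(144 + j628)/(75 + j1210)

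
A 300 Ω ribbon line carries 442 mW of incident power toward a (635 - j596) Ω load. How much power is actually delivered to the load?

P_delivered ≈ 274 mW

|Γ| = |(335 − j596)/(935 − j596)| = 0.617
|Γ|² = 0.38
P_refl = |Γ|²·P_inc = 168 mW, P_del = (1 − |Γ|²)·P_inc = 274 mW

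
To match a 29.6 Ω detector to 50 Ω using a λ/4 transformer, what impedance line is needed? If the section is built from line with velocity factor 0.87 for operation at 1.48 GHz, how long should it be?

Z_qwt ≈ 38.5 Ω; length ≈ 4.41 cm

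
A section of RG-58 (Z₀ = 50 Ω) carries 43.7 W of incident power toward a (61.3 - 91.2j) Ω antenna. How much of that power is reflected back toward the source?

|Γ| = |(11.3 − j91.2)/(111.3 − j91.2)| = 0.639
|Γ|² = 0.408
P_refl = |Γ|²·P_inc = 17.8 W, P_del = (1 − |Γ|²)·P_inc = 25.9 W

P_reflected ≈ 17.8 W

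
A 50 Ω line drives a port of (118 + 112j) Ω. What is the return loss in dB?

RL ≈ 3.76 dB

Γ = (68 + j112)/(168 + j112), |Γ| = 0.649
RL = −20·log₁₀|Γ| = −20·log₁₀(0.649)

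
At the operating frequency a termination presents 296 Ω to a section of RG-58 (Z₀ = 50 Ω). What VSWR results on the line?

VSWR ≈ 5.92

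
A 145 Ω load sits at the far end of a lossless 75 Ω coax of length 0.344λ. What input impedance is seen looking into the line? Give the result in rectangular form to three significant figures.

βl = 2π × 0.344 = 124°
tan(βl) = tan(124°) = -1.49
Z_in = Z_0·(Z_L + jZ_0·tanβl)/(Z_0 + jZ_L·tanβl)
     = 75·(145 − j112)/(75 − j216)

Z_in ≈ 50.2 + j32.9 Ω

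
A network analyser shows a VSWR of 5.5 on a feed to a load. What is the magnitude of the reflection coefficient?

|Γ| ≈ 0.692

|Γ| = (S − 1)/(S + 1) = (5.5 − 1)/(5.5 + 1) = 4.5/6.5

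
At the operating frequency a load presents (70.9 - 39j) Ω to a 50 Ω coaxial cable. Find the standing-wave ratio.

VSWR ≈ 2.07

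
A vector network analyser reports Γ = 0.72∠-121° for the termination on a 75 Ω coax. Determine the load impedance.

Z_L ≈ 16 − j41 Ω

Z_L = Z_0·(1 + Γ)/(1 − Γ) = 75·(0.629 − j0.617)/(1.37 + j0.617)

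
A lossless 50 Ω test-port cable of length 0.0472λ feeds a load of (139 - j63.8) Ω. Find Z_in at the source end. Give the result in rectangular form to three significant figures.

βl = 2π × 0.0472 = 17°
tan(βl) = tan(17°) = 0.306
Z_in = Z_0·(Z_L + jZ_0·tanβl)/(Z_0 + jZ_L·tanβl)
     = 50·(139 − j48.5)/(69.5 + j42.5)

Z_in ≈ 57.3 − j69.9 Ω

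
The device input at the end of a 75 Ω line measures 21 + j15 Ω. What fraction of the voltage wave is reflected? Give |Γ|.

|Γ| ≈ 0.577

Γ = (Z_L − Z_0)/(Z_L + Z_0) = (-54 + j15)/(96 + j15)
|Γ| = 56/97.2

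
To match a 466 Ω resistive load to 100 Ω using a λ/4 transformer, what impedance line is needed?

Z_qwt ≈ 216 Ω

Z_qwt = √(Z_0·R_L) = √(100 × 466) = √46600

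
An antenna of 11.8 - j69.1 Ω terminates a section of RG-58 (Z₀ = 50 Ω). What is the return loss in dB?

RL ≈ 1.39 dB

Γ = (-38.2 − j69.1)/(61.8 − j69.1), |Γ| = 0.852
RL = −20·log₁₀|Γ| = −20·log₁₀(0.852)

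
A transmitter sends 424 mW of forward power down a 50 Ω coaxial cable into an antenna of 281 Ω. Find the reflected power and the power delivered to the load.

P_reflected ≈ 207 mW; P_delivered ≈ 217 mW

Γ = (281 − 50)/(281 + 50) = 0.698
|Γ|² = 0.487
P_refl = |Γ|²·P_inc = 207 mW, P_del = (1 − |Γ|²)·P_inc = 217 mW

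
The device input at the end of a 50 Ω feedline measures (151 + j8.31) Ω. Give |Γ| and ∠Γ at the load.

Γ ≈ 0.504 ∠ 2.34°

Γ = (Z_L − Z_0)/(Z_L + Z_0) = (101 + j8.31)/(201 + j8.31)
|Γ| = 101/201 = 0.504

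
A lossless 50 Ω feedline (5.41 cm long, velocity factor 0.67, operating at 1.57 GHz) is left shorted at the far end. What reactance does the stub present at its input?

X_in ≈ -26.4 Ω (capacitive)

λ = v/f = 0.67·c / 1.57 GHz = 0.128 m
βl = 2π·l/λ = 2π × 0.423 = 152°
tan(βl) = -0.529
For a shorted stub, Z_in = jZ_0·tan(βl)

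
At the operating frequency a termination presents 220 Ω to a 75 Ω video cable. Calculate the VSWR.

VSWR ≈ 2.93

Γ = (220 − 75)/(220 + 75) = 0.492
VSWR = (1 + 0.492)/(1 − 0.492)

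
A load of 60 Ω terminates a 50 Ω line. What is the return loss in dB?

Γ = (60 − 50)/(60 + 50) = 0.0909
RL = −20·log₁₀|Γ| = −20·log₁₀(0.0909)

RL ≈ 20.8 dB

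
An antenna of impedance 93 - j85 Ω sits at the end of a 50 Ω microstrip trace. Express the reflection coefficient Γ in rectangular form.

Γ ≈ 0.483 − j0.307

Γ = (Z_L − Z_0)/(Z_L + Z_0) = (43 − j85)/(143 − j85)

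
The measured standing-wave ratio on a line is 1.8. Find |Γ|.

|Γ| ≈ 0.286

|Γ| = (S − 1)/(S + 1) = (1.8 − 1)/(1.8 + 1) = 0.8/2.8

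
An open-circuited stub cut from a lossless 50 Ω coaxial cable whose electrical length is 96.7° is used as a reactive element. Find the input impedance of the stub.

Z_in ≈ +j5.87 Ω

tan(βl) = -8.51
For an open-circuited stub, Z_in = −jZ_0·cot(βl) = −jZ_0/tan(βl)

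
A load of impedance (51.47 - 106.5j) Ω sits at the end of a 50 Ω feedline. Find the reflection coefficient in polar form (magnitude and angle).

Γ ≈ 0.724 ∠ -42.8°

Γ = (Z_L − Z_0)/(Z_L + Z_0) = (1.47 − j106.5)/(101.5 − j106.5)
|Γ| = 107/147 = 0.724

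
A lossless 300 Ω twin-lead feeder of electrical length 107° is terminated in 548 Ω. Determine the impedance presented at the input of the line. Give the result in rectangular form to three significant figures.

tan(βl) = tan(107°) = -3.27
Z_in = Z_0·(Z_L + jZ_0·tanβl)/(Z_0 + jZ_L·tanβl)
     = 300·(548 − j981)/(300 − j1790)

Z_in ≈ 175 + j62.5 Ω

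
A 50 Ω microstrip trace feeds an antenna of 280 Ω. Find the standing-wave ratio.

VSWR ≈ 5.6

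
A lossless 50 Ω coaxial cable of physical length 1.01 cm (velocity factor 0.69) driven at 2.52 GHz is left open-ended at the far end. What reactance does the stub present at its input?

λ = v/f = 0.69·c / 2.52 GHz = 0.0821 m
βl = 2π·l/λ = 2π × 0.123 = 44.3°
tan(βl) = 0.975
For an open-ended stub, Z_in = −jZ_0·cot(βl) = −jZ_0/tan(βl)

X_in ≈ -51.3 Ω (capacitive)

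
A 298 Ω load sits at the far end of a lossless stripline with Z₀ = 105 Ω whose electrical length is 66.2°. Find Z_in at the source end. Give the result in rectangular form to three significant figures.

Z_in ≈ 43.2 − j39.6 Ω

tan(βl) = tan(66.2°) = 2.27
Z_in = Z_0·(Z_L + jZ_0·tanβl)/(Z_0 + jZ_L·tanβl)
     = 105·(298 + j238)/(105 + j676)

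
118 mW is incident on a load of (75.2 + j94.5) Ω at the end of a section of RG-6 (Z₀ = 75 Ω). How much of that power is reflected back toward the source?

|Γ| = |(0.2 + j94.5)/(150.2 + j94.5)| = 0.533
|Γ|² = 0.284
P_refl = |Γ|²·P_inc = 33.5 mW, P_del = (1 − |Γ|²)·P_inc = 84.5 mW

P_reflected ≈ 33.5 mW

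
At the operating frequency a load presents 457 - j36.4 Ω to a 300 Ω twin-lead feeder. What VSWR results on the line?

VSWR ≈ 1.54

Γ = (Z_L − Z_0)/(Z_L + Z_0) = (157 − j36.4)/(757 − j36.4)
|Γ| = 161/758 = 0.213
VSWR = (1 + |Γ|)/(1 − |Γ|) = 1.21/0.787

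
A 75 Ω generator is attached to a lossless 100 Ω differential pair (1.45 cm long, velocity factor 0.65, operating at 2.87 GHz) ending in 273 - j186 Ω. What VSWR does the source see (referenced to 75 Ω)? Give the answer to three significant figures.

λ = v/f = 0.65·c / 2.87 GHz = 0.0679 m
βl = 2π·l/λ = 2π × 0.213 = 76.8°
tan(βl) = 4.27
Z_in = Z_0·(Z_L + jZ_0·tanβl)/(Z_0 + jZ_L·tanβl) = 24.3 − j4.75 Ω
Γ_s = (Z_in − Z_s)/(Z_in + Z_s) = (-50.7 − j4.75)/(99.3 − j4.75), |Γ_s| = 0.512
VSWR = (1 + |Γ_s|)/(1 − |Γ_s|)

VSWR ≈ 3.1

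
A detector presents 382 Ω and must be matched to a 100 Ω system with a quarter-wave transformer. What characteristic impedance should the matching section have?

Z_qwt = √(Z_0·R_L) = √(100 × 382) = √38200

Z_qwt ≈ 195 Ω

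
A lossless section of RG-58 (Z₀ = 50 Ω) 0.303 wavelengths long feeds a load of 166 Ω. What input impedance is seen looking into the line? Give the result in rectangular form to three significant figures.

βl = 2π × 0.303 = 109°
tan(βl) = tan(109°) = -2.89
Z_in = Z_0·(Z_L + jZ_0·tanβl)/(Z_0 + jZ_L·tanβl)
     = 50·(166 − j145)/(50 − j480)

Z_in ≈ 16.7 + j15.6 Ω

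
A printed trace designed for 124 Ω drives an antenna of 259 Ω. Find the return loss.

Γ = (259 − 124)/(259 + 124) = 0.352
RL = −20·log₁₀|Γ| = −20·log₁₀(0.352)

RL ≈ 9.06 dB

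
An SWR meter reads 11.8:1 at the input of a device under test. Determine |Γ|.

|Γ| ≈ 0.844

|Γ| = (S − 1)/(S + 1) = (11.8 − 1)/(11.8 + 1) = 10.8/12.8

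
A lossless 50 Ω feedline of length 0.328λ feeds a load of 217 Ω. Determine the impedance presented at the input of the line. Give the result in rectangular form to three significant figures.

βl = 2π × 0.328 = 118°
tan(βl) = tan(118°) = -1.87
Z_in = Z_0·(Z_L + jZ_0·tanβl)/(Z_0 + jZ_L·tanβl)
     = 50·(217 − j93.7)/(50 − j407)

Z_in ≈ 14.6 + j24.9 Ω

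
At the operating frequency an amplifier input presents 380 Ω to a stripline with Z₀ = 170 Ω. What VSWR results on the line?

For a purely resistive load, VSWR = R_L/Z_0 or Z_0/R_L (whichever > 1) = 380/170

VSWR ≈ 2.24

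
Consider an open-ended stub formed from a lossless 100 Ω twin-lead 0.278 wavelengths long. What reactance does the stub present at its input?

X_in ≈ 17.8 Ω (inductive)

βl = 2π × 0.278 = 100°
tan(βl) = -5.63
For an open-ended stub, Z_in = −jZ_0·cot(βl) = −jZ_0/tan(βl)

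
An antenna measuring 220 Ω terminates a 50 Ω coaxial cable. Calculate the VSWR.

VSWR ≈ 4.4

For a purely resistive load, VSWR = R_L/Z_0 or Z_0/R_L (whichever > 1) = 220/50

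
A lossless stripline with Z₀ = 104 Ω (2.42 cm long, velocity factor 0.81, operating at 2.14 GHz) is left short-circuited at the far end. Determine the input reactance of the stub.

λ = v/f = 0.81·c / 2.14 GHz = 0.114 m
βl = 2π·l/λ = 2π × 0.213 = 76.7°
tan(βl) = 4.24
For a short-circuited stub, Z_in = jZ_0·tan(βl)

X_in ≈ 441 Ω (inductive)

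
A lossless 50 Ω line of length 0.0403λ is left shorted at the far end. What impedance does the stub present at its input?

βl = 2π × 0.0403 = 14.5°
tan(βl) = 0.259
For a shorted stub, Z_in = jZ_0·tan(βl)

Z_in ≈ +j12.9 Ω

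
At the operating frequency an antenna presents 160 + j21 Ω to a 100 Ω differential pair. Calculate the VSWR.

VSWR ≈ 1.64

Γ = (Z_L − Z_0)/(Z_L + Z_0) = (60 + j21)/(260 + j21)
|Γ| = 63.6/261 = 0.244
VSWR = (1 + |Γ|)/(1 − |Γ|) = 1.24/0.756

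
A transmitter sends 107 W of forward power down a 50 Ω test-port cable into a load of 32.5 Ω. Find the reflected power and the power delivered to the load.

Γ = (32.5 − 50)/(32.5 + 50) = -0.212
|Γ|² = 0.045
P_refl = |Γ|²·P_inc = 4.81 W, P_del = (1 − |Γ|²)·P_inc = 102 W

P_reflected ≈ 4.81 W; P_delivered ≈ 102 W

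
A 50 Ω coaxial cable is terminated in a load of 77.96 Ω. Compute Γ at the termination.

Γ = (Z_L − Z_0)/(Z_L + Z_0) = (77.96 − 50)/(77.96 + 50) = 27.96/128

Γ = 0.219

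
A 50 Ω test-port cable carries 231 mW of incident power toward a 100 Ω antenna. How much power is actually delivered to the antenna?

P_delivered ≈ 205 mW

Γ = (100 − 50)/(100 + 50) = 0.333
|Γ|² = 0.111
P_refl = |Γ|²·P_inc = 25.7 mW, P_del = (1 − |Γ|²)·P_inc = 205 mW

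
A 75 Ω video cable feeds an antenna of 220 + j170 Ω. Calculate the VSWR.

VSWR ≈ 4.82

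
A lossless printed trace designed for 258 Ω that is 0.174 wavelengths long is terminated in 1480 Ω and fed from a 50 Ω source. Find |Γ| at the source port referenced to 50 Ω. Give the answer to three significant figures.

βl = 2π × 0.174 = 62.6°
tan(βl) = 1.93
Z_in = Z_0·(Z_L + jZ_0·tanβl)/(Z_0 + jZ_L·tanβl) = 56.6 − j128 Ω
Γ_s = (Z_in − Z_s)/(Z_in + Z_s) = (6.56 − j128)/(107 − j128), |Γ_s| = 0.771

|Γ| ≈ 0.771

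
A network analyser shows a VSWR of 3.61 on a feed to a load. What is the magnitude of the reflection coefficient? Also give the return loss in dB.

|Γ| ≈ 0.566; return loss ≈ 4.94 dB

|Γ| = (S − 1)/(S + 1) = (3.61 − 1)/(3.61 + 1) = 2.61/4.61
RL = −20·log₁₀|Γ| = −20·log₁₀(0.566)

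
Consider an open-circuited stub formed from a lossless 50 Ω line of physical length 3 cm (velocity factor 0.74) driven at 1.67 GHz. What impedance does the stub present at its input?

λ = v/f = 0.74·c / 1.67 GHz = 0.133 m
βl = 2π·l/λ = 2π × 0.226 = 81.2°
tan(βl) = 6.49
For an open-circuited stub, Z_in = −jZ_0·cot(βl) = −jZ_0/tan(βl)

Z_in ≈ −j7.7 Ω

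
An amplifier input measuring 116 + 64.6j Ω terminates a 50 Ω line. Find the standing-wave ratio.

VSWR ≈ 3.15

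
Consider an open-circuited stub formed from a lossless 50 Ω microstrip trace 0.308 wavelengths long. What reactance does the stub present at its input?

βl = 2π × 0.308 = 111°
tan(βl) = -2.62
For an open-circuited stub, Z_in = −jZ_0·cot(βl) = −jZ_0/tan(βl)

X_in ≈ 19.1 Ω (inductive)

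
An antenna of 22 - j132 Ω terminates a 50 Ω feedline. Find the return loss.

RL ≈ 0.94 dB

Γ = (-28 − j132)/(72 − j132), |Γ| = 0.897
RL = −20·log₁₀|Γ| = −20·log₁₀(0.897)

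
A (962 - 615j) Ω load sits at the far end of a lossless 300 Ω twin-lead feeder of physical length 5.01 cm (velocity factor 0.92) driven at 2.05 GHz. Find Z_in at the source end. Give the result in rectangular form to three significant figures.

Z_in ≈ 162 + j344 Ω

λ = v/f = 0.92·c / 2.05 GHz = 0.135 m
βl = 2π·l/λ = 2π × 0.372 = 134°
tan(βl) = tan(134°) = -1.04
Z_in = Z_0·(Z_L + jZ_0·tanβl)/(Z_0 + jZ_L·tanβl)
     = 300·(962 − j926)/(-338 − j997)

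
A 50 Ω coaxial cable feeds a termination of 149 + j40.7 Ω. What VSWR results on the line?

Γ = (Z_L − Z_0)/(Z_L + Z_0) = (99 + j40.7)/(199 + j40.7)
|Γ| = 107/203 = 0.527
VSWR = (1 + |Γ|)/(1 − |Γ|) = 1.53/0.473

VSWR ≈ 3.23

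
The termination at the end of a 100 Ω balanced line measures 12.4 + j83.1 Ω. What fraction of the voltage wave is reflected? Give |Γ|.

|Γ| ≈ 0.864

Γ = (Z_L − Z_0)/(Z_L + Z_0) = (-87.6 + j83.1)/(112.4 + j83.1)
|Γ| = 121/140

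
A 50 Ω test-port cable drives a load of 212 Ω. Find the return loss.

RL ≈ 4.18 dB

Γ = (212 − 50)/(212 + 50) = 0.618
RL = −20·log₁₀|Γ| = −20·log₁₀(0.618)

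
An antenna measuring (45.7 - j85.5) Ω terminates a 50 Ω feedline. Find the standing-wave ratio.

Γ = (Z_L − Z_0)/(Z_L + Z_0) = (-4.3 − j85.5)/(95.7 − j85.5)
|Γ| = 85.6/128 = 0.667
VSWR = (1 + |Γ|)/(1 − |Γ|) = 1.67/0.333

VSWR ≈ 5.01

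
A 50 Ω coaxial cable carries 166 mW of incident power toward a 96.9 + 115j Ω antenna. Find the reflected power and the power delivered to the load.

|Γ| = |(46.9 + j115)/(146.9 + j115)| = 0.666
|Γ|² = 0.443
P_refl = |Γ|²·P_inc = 73.6 mW, P_del = (1 − |Γ|²)·P_inc = 92.4 mW

P_reflected ≈ 73.6 mW; P_delivered ≈ 92.4 mW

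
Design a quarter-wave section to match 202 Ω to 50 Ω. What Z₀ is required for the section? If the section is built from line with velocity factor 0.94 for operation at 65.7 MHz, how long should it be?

Z_qwt ≈ 100 Ω; length ≈ 1.07 m

Z_qwt = √(Z_0·R_L) = √(50 × 202) = √10100
λ = 0.94·c/f = 4.29 m, so l = λ/4 = 1.07 m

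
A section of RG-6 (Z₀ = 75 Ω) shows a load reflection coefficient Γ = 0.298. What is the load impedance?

Z_L ≈ 139 Ω

Z_L = Z_0·(1 + Γ)/(1 − Γ) = 75·(1.3)/(0.702)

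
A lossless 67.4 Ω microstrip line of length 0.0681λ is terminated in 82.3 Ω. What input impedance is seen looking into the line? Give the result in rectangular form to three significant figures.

βl = 2π × 0.0681 = 24.5°
tan(βl) = tan(24.5°) = 0.456
Z_in = Z_0·(Z_L + jZ_0·tanβl)/(Z_0 + jZ_L·tanβl)
     = 67.4·(82.3 + j30.7)/(67.4 + j37.5)

Z_in ≈ 75.9 − j11.5 Ω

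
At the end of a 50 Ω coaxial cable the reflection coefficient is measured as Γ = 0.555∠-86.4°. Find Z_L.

Z_L ≈ 27.9 − j44.7 Ω

Z_L = Z_0·(1 + Γ)/(1 − Γ) = 50·(1.03 − j0.554)/(0.965 + j0.554)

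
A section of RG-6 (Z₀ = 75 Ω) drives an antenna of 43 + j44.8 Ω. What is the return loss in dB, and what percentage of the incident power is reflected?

RL ≈ 7.21 dB; 19% of incident power reflected

Γ = (-32 + j44.8)/(118 + j44.8), |Γ| = 0.436
RL = −20·log₁₀(0.436) = 7.21 dB
P_refl/P_inc = |Γ|² = 0.19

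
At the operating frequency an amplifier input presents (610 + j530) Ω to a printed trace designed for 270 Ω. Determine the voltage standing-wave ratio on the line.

Γ = (Z_L − Z_0)/(Z_L + Z_0) = (340 + j530)/(880 + j530)
|Γ| = 630/1030 = 0.613
VSWR = (1 + |Γ|)/(1 − |Γ|) = 1.61/0.387

VSWR ≈ 4.17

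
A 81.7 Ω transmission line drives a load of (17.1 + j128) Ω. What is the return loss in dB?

Γ = (-64.6 + j128)/(98.8 + j128), |Γ| = 0.887
RL = −20·log₁₀|Γ| = −20·log₁₀(0.887)

RL ≈ 1.04 dB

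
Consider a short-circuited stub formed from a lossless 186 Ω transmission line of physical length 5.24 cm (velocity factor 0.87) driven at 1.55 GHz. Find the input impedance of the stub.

λ = v/f = 0.87·c / 1.55 GHz = 0.168 m
βl = 2π·l/λ = 2π × 0.311 = 112°
tan(βl) = -2.47
For a short-circuited stub, Z_in = jZ_0·tan(βl)

Z_in ≈ −j460 Ω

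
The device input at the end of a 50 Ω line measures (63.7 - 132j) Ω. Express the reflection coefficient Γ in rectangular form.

Γ ≈ 0.625 − j0.435

Γ = (Z_L − Z_0)/(Z_L + Z_0) = (13.7 − j132)/(113.7 − j132)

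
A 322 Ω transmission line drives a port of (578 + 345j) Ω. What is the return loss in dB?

Γ = (256 + j345)/(900 + j345), |Γ| = 0.446
RL = −20·log₁₀|Γ| = −20·log₁₀(0.446)

RL ≈ 7.02 dB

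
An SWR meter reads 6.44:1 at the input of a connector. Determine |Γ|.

|Γ| = (S − 1)/(S + 1) = (6.44 − 1)/(6.44 + 1) = 5.44/7.44

|Γ| ≈ 0.731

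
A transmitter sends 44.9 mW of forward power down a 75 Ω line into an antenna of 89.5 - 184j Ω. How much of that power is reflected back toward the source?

|Γ| = |(14.5 − j184)/(164.5 − j184)| = 0.748
|Γ|² = 0.559
P_refl = |Γ|²·P_inc = 25.1 mW, P_del = (1 − |Γ|²)·P_inc = 19.8 mW

P_reflected ≈ 25.1 mW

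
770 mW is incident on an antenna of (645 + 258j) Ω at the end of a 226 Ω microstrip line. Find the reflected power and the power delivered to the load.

P_reflected ≈ 226 mW; P_delivered ≈ 544 mW

|Γ| = |(419 + j258)/(871 + j258)| = 0.542
|Γ|² = 0.293
P_refl = |Γ|²·P_inc = 226 mW, P_del = (1 − |Γ|²)·P_inc = 544 mW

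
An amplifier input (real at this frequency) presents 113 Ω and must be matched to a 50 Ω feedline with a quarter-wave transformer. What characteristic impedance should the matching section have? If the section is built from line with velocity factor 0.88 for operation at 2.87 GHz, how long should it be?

Z_qwt = √(Z_0·R_L) = √(50 × 113) = √5650
λ = 0.88·c/f = 0.092 m, so l = λ/4 = 0.023 m

Z_qwt ≈ 75.2 Ω; length ≈ 2.3 cm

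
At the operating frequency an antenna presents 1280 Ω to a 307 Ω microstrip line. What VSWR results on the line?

Γ = (1280 − 307)/(1280 + 307) = 0.613
VSWR = (1 + 0.613)/(1 − 0.613)

VSWR ≈ 4.17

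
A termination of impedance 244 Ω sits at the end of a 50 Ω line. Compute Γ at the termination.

Γ = (Z_L − Z_0)/(Z_L + Z_0) = (244 − 50)/(244 + 50) = 194/294

Γ = 0.66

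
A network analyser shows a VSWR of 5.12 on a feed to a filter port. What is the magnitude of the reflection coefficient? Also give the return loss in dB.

|Γ| = (S − 1)/(S + 1) = (5.12 − 1)/(5.12 + 1) = 4.12/6.12
RL = −20·log₁₀|Γ| = −20·log₁₀(0.673)

|Γ| ≈ 0.673; return loss ≈ 3.44 dB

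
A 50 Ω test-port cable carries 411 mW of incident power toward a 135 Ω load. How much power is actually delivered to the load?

P_delivered ≈ 324 mW

Γ = (135 − 50)/(135 + 50) = 0.459
|Γ|² = 0.211
P_refl = |Γ|²·P_inc = 86.8 mW, P_del = (1 − |Γ|²)·P_inc = 324 mW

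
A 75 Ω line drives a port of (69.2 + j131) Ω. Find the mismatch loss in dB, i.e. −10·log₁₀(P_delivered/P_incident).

Γ = (-5.8 + j131)/(144.2 + j131), |Γ| = 0.673
|Γ|² = 0.453, so P_del/P_inc = 1 − |Γ|² = 0.547
ML = −10·log₁₀(1 − |Γ|²)

mismatch loss ≈ 2.62 dB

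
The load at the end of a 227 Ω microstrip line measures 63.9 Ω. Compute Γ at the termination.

Γ = (Z_L − Z_0)/(Z_L + Z_0) = (63.9 − 227)/(63.9 + 227) = -163.1/290.9

Γ = -0.561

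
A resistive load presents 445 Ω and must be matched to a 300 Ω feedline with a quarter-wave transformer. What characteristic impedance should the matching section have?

Z_qwt = √(Z_0·R_L) = √(300 × 445) = √133500

Z_qwt ≈ 365 Ω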